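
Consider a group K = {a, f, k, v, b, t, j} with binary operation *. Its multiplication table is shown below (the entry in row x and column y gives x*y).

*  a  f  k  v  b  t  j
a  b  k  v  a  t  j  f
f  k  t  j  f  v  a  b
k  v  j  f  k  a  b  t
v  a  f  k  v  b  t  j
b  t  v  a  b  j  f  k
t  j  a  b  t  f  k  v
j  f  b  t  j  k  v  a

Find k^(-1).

a

First locate the identity: row v matches the header, so v is the identity.
Scan row k for v: k*a = v. Hence k^(-1) = a.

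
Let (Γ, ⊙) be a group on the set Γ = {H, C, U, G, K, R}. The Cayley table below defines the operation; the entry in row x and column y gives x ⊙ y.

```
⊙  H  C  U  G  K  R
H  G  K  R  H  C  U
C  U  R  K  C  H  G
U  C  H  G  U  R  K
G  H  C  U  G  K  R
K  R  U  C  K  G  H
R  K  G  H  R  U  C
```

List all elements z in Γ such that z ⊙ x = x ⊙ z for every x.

{G}

An element z is central iff its row equals its column in the table.
For H: H ⊙ C = K ≠ U = C ⊙ H, so H ∉ Z.
Checking each element this way leaves Z(Γ) = {G}.
(Structurally, Γ here is isomorphic to the symmetric group S_3.)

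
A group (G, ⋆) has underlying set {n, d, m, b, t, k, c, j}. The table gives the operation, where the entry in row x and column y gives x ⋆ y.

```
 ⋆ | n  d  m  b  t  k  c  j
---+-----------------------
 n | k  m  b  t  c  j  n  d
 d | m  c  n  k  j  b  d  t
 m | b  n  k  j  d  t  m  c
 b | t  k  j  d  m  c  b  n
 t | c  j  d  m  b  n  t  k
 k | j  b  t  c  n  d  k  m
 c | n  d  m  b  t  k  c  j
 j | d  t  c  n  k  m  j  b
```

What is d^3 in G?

d^1 = d
d^2 = d ⋆ d = c
d^3 = c ⋆ d = d

d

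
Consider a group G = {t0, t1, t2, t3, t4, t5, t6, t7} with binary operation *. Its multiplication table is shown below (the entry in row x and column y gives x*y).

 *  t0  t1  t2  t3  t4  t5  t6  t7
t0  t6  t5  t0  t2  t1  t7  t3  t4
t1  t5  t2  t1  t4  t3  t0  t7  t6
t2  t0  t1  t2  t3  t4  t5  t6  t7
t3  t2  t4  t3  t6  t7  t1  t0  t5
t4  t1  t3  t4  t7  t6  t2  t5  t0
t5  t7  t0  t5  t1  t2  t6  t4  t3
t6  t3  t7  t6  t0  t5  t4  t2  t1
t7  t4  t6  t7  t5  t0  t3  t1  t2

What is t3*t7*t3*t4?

t3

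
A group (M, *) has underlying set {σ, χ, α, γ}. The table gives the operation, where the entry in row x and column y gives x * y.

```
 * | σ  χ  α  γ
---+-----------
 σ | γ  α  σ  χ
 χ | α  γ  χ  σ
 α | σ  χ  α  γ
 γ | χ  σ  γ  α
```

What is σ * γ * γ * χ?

σ * γ = χ
χ * γ = σ
σ * χ = α

α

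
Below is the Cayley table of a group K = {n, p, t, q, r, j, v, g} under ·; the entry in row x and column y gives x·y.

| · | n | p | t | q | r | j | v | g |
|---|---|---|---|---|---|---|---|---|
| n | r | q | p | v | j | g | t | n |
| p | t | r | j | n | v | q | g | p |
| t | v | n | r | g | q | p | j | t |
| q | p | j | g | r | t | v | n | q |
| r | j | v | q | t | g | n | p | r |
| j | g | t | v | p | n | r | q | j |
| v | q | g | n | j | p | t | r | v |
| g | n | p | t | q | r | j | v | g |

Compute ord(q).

The identity element is g (its row matches the header).
q^1 = q
q^2 = q·q = r
q^3 = r·q = t
q^4 = t·q = g
The first power of q equal to the identity is q^4, so ord(q) = 4.

4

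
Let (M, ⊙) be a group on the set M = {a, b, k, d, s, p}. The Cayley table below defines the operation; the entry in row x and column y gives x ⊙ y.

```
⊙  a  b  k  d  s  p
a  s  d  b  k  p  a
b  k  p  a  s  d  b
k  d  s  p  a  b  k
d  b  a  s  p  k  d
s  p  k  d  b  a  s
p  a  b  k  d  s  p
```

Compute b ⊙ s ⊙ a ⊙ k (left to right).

a

b ⊙ s = d
d ⊙ a = b
b ⊙ k = a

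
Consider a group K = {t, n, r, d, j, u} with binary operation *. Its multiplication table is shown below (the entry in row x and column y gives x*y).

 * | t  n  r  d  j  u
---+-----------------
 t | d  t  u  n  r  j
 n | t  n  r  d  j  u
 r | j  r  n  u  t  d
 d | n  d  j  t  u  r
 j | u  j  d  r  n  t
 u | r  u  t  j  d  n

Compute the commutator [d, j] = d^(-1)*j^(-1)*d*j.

d

Identity is n; from the table d^(-1) = t and j^(-1) = j.
t*j = r
r*d = u
u*j = d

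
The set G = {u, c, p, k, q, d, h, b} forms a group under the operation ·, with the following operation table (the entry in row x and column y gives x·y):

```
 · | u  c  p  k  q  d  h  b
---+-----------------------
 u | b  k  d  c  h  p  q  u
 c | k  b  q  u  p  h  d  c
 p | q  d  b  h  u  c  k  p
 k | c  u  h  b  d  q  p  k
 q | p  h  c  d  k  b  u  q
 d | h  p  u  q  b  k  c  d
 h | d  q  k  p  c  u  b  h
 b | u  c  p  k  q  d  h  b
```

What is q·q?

k

Read row q, column q: q·q = k.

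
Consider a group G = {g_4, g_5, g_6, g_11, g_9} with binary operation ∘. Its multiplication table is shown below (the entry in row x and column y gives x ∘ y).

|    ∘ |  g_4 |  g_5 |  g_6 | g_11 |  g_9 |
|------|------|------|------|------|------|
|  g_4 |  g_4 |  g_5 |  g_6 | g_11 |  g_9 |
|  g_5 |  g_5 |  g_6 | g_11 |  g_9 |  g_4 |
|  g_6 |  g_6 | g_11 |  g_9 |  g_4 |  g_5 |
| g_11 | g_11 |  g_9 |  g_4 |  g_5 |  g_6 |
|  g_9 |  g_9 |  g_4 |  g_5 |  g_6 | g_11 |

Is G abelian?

Yes

Check whether the table is symmetric across its main diagonal.
Every entry (row x, col y) equals the entry (row y, col x), so G is abelian.
(In fact G ≅ the cyclic group Z_5.)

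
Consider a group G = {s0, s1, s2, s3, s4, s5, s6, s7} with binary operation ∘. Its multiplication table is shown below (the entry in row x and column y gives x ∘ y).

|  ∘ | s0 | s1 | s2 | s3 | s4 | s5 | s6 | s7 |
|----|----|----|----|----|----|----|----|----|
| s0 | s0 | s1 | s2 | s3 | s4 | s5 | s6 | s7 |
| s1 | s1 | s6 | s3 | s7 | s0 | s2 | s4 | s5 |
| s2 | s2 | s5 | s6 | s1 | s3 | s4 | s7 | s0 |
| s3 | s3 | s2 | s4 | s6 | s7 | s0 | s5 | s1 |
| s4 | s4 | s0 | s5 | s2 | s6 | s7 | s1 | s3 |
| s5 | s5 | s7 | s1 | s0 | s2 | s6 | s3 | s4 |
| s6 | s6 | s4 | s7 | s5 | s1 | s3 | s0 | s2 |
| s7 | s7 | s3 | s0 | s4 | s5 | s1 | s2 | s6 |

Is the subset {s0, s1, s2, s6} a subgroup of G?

No

s6 ∘ s2 = s7, which is not in {s0, s1, s2, s6}.
The subset is not closed under ∘, so it is not a subgroup.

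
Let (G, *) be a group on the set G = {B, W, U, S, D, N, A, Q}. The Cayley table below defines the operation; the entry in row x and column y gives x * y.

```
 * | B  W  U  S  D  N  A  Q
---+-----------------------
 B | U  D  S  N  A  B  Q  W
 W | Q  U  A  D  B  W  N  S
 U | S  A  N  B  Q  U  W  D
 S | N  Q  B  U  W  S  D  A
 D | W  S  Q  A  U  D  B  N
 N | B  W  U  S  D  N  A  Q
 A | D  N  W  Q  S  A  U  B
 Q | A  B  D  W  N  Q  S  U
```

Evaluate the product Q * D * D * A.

Q * D = N
N * D = D
D * A = B

B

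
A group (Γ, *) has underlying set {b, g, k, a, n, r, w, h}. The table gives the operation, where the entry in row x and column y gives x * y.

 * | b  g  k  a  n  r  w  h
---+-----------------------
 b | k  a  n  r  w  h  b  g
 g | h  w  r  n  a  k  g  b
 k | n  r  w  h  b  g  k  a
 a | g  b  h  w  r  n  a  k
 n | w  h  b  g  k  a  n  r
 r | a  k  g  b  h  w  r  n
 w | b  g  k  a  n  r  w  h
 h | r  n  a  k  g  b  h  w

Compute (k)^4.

k^1 = k
k^2 = k * k = w
k^3 = w * k = k
k^4 = k * k = w

w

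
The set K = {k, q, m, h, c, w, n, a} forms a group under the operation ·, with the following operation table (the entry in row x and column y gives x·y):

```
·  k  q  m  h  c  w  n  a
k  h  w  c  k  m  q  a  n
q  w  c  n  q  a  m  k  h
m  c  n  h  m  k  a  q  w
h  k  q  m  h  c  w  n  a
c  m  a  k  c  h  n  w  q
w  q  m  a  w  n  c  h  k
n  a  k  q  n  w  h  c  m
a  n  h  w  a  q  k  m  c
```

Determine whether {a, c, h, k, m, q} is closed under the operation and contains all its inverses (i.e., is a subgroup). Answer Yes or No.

q·m = n, which is not in {a, c, h, k, m, q}.
The subset is not closed under ·, so it is not a subgroup.

No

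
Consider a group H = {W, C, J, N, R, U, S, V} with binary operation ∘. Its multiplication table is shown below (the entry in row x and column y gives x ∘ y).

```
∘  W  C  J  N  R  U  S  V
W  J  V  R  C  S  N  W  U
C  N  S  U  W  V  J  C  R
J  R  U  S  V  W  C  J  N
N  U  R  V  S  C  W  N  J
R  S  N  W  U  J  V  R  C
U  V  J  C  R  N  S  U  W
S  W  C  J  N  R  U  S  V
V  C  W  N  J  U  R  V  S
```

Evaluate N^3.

N^1 = N
N^2 = N ∘ N = S
N^3 = S ∘ N = N
(Structurally, H here is isomorphic to the dihedral group D_4.)

N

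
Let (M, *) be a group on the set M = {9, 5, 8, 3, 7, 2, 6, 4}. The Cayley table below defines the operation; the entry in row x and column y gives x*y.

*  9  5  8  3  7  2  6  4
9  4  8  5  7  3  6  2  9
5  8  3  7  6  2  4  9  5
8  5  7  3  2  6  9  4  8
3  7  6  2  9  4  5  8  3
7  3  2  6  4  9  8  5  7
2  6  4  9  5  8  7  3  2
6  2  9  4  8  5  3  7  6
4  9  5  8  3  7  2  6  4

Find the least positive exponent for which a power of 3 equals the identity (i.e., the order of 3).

4

The identity element is 4 (its row matches the header).
3^1 = 3
3^2 = 3*3 = 9
3^3 = 9*3 = 7
3^4 = 7*3 = 4
The first power of 3 equal to the identity is 3^4, so ord(3) = 4.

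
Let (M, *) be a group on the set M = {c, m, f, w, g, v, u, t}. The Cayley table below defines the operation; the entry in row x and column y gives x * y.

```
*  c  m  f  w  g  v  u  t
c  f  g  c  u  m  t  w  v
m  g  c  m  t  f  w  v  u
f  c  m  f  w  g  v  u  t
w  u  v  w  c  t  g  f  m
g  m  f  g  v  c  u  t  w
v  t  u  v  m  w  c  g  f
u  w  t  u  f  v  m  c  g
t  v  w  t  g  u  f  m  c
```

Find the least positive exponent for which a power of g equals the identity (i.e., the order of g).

The identity element is f (its row matches the header).
g^1 = g
g^2 = g * g = c
g^3 = c * g = m
g^4 = m * g = f
The first power of g equal to the identity is g^4, so ord(g) = 4.
(Structurally, M here is isomorphic to the quaternion group Q_8.)

4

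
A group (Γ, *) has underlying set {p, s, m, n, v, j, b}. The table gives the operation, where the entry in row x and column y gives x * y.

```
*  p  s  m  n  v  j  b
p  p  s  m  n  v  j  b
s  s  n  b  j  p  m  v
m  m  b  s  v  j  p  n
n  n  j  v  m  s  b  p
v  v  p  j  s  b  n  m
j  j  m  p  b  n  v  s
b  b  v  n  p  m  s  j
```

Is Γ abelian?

Yes

Check whether the table is symmetric across its main diagonal.
Every entry (row x, col y) equals the entry (row y, col x), so Γ is abelian.
(In fact Γ ≅ the cyclic group Z_7.)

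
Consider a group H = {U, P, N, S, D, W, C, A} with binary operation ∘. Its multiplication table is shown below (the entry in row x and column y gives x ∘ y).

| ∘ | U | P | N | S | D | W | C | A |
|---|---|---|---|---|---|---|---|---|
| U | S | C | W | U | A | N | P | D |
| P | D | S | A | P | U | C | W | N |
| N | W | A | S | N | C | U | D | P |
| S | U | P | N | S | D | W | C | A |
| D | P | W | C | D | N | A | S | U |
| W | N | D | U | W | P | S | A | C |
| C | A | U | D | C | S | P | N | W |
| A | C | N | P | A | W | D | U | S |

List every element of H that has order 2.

{A, N, P, U, W}

Identity is S. Compute the order of each non-identity element by repeated multiplication:
  U: U → S  (order 2)
  P: P → S  (order 2)
  N: N → S  (order 2)
  D: D → N → C → S  (order 4)
  W: W → S  (order 2)
  C: C → N → D → S  (order 4)
  A: A → S  (order 2)
Elements of order 2: {A, N, P, U, W}.
(Structurally, H here is isomorphic to the dihedral group D_4.)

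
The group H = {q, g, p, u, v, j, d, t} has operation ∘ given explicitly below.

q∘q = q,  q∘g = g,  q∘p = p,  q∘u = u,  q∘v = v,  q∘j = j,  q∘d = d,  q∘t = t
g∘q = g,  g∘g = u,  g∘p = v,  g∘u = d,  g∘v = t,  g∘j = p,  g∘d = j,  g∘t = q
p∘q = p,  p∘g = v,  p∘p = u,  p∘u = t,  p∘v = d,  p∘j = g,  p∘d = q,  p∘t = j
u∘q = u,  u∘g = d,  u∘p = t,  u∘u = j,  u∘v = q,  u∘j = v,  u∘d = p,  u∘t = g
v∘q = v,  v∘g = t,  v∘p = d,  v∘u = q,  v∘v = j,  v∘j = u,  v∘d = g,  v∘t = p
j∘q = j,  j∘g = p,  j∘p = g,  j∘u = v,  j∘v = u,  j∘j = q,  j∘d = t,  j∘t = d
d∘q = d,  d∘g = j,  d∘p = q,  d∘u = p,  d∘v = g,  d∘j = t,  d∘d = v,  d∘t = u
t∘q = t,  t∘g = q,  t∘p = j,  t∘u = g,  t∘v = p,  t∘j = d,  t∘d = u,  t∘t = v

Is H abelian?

Yes

Check whether the table is symmetric across its main diagonal.
Every entry (row x, col y) equals the entry (row y, col x), so H is abelian.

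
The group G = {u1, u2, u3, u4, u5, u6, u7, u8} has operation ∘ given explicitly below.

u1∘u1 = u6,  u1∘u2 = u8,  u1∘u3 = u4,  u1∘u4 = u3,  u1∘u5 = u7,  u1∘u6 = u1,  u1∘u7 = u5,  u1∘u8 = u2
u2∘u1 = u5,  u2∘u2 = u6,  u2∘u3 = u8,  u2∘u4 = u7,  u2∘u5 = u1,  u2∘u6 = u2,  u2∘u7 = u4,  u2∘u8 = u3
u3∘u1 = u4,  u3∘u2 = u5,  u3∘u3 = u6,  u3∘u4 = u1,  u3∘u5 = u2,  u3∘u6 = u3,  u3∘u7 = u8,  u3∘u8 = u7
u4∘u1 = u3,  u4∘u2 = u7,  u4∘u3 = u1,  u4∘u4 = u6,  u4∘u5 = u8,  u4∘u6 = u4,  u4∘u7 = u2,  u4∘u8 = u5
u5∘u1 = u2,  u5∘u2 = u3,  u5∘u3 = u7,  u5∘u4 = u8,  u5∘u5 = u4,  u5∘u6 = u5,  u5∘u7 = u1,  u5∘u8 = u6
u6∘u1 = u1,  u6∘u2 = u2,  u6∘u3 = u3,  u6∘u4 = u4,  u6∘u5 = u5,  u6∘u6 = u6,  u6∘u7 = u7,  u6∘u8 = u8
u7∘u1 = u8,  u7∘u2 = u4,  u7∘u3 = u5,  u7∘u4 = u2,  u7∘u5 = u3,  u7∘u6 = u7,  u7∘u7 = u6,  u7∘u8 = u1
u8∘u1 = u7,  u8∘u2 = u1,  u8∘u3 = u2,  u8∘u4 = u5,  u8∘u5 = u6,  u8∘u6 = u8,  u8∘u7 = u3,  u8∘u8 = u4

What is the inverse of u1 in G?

u1

First locate the identity: row u6 matches the header, so u6 is the identity.
Scan row u1 for u6: u1 ∘ u1 = u6. Hence u1^(-1) = u1.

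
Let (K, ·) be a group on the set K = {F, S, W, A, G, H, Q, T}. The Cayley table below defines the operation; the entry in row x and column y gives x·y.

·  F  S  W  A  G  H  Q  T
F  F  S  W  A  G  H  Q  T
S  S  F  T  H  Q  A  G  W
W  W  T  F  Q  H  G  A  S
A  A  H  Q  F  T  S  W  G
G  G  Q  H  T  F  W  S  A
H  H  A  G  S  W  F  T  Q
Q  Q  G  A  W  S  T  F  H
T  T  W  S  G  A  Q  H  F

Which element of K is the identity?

F

The identity e satisfies e·x = x for all x, so its row in the table reproduces the column headers.
Row F reads: F, S, W, A, G, H, Q, T — exactly the header order. So F is the identity.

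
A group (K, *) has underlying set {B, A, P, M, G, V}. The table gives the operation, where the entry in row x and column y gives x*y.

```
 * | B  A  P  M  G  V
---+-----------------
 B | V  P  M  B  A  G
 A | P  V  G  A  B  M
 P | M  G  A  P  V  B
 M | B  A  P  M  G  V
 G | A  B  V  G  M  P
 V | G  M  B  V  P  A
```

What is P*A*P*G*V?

B

P*A = G
G*P = V
V*G = P
P*V = B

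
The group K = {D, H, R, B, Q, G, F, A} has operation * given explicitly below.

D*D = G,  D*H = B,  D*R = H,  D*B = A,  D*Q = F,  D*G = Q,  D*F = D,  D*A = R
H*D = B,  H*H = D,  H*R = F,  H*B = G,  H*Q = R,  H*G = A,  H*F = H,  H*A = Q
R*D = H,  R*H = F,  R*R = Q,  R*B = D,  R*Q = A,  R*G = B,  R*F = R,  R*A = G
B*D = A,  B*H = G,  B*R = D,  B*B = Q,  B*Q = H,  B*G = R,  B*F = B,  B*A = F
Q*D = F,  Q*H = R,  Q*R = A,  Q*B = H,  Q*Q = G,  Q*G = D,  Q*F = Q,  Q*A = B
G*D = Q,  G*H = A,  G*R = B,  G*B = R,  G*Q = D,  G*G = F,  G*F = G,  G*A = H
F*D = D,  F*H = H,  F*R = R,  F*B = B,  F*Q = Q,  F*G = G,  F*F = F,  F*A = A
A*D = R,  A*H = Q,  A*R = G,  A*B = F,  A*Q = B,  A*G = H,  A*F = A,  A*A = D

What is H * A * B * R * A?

A

H * A = Q
Q * B = H
H * R = F
F * A = A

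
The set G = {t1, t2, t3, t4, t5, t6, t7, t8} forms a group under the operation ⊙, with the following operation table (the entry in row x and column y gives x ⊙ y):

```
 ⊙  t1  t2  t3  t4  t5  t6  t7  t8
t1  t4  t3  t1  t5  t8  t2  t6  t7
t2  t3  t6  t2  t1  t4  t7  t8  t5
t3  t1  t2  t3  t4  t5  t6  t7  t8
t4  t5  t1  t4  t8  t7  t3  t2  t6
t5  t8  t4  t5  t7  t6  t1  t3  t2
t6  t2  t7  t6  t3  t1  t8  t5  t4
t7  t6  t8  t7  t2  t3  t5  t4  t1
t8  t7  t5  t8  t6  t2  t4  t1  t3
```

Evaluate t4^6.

t4^1 = t4
t4^2 = t4 ⊙ t4 = t8
t4^3 = t8 ⊙ t4 = t6
t4^4 = t6 ⊙ t4 = t3
t4^5 = t3 ⊙ t4 = t4
t4^6 = t4 ⊙ t4 = t8

t8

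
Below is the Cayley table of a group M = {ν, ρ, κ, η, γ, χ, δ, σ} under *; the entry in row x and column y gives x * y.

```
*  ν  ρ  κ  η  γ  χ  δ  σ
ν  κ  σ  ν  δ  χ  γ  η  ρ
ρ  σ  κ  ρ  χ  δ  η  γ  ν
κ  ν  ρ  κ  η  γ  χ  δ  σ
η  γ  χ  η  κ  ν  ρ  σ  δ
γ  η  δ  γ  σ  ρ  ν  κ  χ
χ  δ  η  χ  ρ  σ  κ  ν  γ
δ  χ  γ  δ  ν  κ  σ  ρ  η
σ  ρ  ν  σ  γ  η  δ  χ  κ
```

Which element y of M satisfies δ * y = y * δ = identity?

First locate the identity: row κ matches the header, so κ is the identity.
Scan row δ for κ: δ * γ = κ. Hence δ^(-1) = γ.

γ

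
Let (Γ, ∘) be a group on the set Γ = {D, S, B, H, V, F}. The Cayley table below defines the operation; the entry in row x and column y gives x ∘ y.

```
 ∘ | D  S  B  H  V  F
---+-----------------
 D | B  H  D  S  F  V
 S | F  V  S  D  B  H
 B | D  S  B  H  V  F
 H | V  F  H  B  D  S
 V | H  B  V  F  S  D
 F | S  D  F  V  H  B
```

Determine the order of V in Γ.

The identity element is B (its row matches the header).
V^1 = V
V^2 = V ∘ V = S
V^3 = S ∘ V = B
The first power of V equal to the identity is V^3, so ord(V) = 3.
(Structurally, Γ here is isomorphic to the symmetric group S_3.)

3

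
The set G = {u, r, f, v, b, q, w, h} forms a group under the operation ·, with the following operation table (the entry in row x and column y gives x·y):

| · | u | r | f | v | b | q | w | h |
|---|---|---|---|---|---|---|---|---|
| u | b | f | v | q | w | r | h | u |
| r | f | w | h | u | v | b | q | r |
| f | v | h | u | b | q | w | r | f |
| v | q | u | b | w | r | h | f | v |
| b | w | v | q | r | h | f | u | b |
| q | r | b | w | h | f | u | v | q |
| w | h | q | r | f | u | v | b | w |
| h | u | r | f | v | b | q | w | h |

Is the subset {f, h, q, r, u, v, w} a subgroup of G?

q·r = b, which is not in {f, h, q, r, u, v, w}.
The subset is not closed under ·, so it is not a subgroup.

No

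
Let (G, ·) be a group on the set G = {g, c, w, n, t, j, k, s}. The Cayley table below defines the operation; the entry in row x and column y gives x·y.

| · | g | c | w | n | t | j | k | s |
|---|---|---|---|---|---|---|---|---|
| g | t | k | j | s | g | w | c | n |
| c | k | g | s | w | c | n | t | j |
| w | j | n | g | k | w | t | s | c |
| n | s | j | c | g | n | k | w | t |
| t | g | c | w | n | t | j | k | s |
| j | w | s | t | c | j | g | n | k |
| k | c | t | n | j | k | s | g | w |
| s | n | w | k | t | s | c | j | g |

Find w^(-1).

First locate the identity: row t matches the header, so t is the identity.
Scan row w for t: w·j = t. Hence w^(-1) = j.

j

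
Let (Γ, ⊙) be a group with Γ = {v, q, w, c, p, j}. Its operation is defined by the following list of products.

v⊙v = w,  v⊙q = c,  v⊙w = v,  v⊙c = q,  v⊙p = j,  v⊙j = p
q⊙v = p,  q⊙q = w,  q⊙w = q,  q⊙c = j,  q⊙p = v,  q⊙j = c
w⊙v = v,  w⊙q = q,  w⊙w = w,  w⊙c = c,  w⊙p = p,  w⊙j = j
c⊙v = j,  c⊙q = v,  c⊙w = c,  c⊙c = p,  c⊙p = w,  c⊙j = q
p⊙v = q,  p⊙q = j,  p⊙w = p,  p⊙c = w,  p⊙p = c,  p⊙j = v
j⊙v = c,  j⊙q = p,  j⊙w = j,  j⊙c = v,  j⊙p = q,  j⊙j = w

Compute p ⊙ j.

Read row p, column j: p ⊙ j = v.

v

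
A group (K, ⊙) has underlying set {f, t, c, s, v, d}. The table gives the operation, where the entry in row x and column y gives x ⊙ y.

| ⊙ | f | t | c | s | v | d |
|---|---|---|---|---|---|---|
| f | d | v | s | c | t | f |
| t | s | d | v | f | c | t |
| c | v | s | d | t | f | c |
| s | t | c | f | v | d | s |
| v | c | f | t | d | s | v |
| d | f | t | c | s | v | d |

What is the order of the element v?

3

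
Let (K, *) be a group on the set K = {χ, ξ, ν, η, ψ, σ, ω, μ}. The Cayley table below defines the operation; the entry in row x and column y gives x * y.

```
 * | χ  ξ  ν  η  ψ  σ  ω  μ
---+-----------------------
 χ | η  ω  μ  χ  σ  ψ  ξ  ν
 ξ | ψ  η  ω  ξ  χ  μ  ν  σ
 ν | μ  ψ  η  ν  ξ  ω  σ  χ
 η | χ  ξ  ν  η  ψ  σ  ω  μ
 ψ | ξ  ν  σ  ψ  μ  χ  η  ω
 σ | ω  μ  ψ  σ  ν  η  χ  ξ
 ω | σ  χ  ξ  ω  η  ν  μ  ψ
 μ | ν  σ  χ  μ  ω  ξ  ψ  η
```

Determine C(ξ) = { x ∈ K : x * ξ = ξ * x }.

{η, μ, ξ, σ}

Compare row ξ with column ξ entry by entry.
μ * ξ = σ = ξ * μ, so μ commutes with ξ.
ν * ξ = ψ but ξ * ν = ω, so ν does not.
Collecting the elements that commute with ξ: C(ξ) = {η, μ, ξ, σ}.
(Structurally, K here is isomorphic to the dihedral group D_4.)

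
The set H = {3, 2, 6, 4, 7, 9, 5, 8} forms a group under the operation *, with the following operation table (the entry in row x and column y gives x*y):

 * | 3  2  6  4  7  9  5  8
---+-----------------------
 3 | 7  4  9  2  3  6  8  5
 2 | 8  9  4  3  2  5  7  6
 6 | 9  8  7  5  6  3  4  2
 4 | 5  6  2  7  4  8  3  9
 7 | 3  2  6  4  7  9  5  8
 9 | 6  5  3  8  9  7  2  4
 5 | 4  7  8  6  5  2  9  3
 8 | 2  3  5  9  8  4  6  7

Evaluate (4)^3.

4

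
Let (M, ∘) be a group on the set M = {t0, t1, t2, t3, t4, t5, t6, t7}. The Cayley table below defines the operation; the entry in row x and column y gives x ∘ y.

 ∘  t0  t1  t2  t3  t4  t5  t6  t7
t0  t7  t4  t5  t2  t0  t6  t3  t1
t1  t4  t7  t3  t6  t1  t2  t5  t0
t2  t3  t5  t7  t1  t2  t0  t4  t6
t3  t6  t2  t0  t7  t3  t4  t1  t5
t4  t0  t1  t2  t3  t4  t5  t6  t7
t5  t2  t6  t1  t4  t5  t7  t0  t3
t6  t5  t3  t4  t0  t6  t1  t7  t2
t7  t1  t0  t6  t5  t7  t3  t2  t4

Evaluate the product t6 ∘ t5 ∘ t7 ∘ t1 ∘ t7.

t6 ∘ t5 = t1
t1 ∘ t7 = t0
t0 ∘ t1 = t4
t4 ∘ t7 = t7
(Structurally, M here is isomorphic to the quaternion group Q_8.)

t7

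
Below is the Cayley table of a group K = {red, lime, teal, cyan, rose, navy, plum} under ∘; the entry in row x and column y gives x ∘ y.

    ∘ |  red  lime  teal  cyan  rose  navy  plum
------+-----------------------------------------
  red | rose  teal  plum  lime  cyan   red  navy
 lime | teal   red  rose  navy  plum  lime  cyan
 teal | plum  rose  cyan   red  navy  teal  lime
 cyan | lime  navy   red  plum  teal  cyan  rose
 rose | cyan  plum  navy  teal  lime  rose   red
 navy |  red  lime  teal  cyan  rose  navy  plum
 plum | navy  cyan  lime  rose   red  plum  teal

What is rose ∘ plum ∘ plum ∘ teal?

teal

rose ∘ plum = red
red ∘ plum = navy
navy ∘ teal = teal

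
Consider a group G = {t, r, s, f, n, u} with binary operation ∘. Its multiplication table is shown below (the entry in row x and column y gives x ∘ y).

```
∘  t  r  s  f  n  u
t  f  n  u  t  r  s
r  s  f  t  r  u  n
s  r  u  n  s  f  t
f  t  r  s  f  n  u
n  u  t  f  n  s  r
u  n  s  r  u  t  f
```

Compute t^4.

t^1 = t
t^2 = t ∘ t = f
t^3 = f ∘ t = t
t^4 = t ∘ t = f

f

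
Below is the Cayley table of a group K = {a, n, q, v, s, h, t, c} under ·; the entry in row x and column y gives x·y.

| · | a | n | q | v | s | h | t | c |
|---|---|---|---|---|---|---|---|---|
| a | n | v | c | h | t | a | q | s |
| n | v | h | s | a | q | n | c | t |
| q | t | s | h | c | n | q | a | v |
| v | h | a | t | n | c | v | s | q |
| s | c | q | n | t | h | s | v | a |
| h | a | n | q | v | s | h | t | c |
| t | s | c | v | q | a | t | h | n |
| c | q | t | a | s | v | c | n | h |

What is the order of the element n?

The identity element is h (its row matches the header).
n^1 = n
n^2 = n·n = h
The first power of n equal to the identity is n^2, so ord(n) = 2.
(Structurally, K here is isomorphic to the dihedral group D_4.)

2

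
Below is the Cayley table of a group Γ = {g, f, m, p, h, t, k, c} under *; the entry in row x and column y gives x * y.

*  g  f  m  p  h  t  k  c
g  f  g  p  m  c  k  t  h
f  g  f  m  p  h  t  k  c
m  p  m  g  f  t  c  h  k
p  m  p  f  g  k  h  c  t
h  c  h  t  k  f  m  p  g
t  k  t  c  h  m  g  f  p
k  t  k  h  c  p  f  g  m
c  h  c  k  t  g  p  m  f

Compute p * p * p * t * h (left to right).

g

p * p = g
g * p = m
m * t = c
c * h = g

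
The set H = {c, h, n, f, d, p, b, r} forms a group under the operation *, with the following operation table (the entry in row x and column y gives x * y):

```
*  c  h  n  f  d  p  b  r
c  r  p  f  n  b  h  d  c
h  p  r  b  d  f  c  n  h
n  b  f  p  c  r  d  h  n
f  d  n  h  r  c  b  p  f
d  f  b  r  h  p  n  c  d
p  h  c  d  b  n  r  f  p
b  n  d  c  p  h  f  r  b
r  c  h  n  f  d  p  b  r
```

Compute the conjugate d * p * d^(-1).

The identity is r. In row d, the entry r sits in column n, so d^(-1) = n.
d * p = n
n * n = p

p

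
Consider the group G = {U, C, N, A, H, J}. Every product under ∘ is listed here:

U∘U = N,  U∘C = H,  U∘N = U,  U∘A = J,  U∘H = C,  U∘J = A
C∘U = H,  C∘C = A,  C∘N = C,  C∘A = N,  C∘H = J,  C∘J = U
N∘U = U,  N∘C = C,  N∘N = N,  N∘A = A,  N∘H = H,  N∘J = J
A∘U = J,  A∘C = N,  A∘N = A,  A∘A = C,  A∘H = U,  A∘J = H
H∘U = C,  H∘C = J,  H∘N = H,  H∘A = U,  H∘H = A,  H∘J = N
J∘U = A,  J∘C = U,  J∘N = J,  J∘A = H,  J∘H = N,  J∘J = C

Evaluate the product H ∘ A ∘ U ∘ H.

H ∘ A = U
U ∘ U = N
N ∘ H = H

H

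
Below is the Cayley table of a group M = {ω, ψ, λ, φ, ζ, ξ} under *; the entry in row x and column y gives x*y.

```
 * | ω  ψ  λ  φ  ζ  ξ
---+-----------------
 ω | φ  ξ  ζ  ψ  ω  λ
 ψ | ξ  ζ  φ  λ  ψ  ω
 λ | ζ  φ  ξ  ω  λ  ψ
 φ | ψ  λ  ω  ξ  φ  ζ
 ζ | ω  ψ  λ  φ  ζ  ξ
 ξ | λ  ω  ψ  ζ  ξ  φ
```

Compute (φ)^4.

φ

φ^1 = φ
φ^2 = φ*φ = ξ
φ^3 = ξ*φ = ζ
φ^4 = ζ*φ = φ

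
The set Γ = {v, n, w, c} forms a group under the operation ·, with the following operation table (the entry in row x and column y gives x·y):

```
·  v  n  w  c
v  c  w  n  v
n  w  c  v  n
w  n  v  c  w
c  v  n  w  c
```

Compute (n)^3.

n^1 = n
n^2 = n·n = c
n^3 = c·n = n

n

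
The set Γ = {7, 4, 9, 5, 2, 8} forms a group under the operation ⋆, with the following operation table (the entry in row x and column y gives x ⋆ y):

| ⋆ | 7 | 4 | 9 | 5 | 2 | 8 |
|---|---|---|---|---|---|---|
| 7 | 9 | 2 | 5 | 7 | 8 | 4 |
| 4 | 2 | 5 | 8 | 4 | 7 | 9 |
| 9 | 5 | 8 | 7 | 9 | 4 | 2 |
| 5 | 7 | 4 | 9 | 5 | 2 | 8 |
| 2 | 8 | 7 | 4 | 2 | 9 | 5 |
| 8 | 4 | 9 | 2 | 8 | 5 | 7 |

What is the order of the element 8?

6

The identity element is 5 (its row matches the header).
8^1 = 8
8^2 = 8 ⋆ 8 = 7
8^3 = 7 ⋆ 8 = 4
8^4 = 4 ⋆ 8 = 9
8^5 = 9 ⋆ 8 = 2
8^6 = 2 ⋆ 8 = 5
The first power of 8 equal to the identity is 8^6, so ord(8) = 6.
(Structurally, Γ here is isomorphic to the cyclic group Z_6.)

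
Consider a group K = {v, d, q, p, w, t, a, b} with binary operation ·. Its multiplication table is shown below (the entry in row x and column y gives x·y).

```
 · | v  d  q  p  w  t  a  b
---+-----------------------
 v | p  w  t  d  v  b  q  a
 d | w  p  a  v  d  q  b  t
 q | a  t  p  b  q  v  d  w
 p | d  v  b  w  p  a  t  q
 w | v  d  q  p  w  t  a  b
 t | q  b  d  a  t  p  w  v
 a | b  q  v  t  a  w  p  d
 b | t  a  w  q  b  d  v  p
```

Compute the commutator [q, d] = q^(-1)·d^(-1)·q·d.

Identity is w; from the table q^(-1) = b and d^(-1) = v.
b·v = t
t·q = d
d·d = p

p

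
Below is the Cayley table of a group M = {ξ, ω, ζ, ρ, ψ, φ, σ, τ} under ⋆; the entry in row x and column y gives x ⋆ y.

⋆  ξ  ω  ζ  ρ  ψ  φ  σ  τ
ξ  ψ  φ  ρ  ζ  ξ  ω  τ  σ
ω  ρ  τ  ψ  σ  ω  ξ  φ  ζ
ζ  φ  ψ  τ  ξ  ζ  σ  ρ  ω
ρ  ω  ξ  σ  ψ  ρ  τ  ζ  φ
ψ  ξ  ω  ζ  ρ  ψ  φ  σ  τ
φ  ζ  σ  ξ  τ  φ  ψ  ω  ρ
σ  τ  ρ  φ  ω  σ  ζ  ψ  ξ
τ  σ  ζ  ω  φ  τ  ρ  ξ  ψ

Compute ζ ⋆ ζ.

τ

Read row ζ, column ζ: ζ ⋆ ζ = τ.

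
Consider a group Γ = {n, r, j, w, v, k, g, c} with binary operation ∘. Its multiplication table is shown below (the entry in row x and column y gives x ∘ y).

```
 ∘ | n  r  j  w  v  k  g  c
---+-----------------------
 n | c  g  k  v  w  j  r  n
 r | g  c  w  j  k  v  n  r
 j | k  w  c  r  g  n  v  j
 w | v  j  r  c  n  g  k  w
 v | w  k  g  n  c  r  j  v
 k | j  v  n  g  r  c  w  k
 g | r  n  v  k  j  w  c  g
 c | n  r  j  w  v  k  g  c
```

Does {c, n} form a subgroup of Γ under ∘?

Yes

{c, n} contains the identity c.
Checking products: every product of two elements of {c, n} (read from the table) lies in {c, n}, so the set is closed.
In a finite group, a nonempty closed subset is a subgroup. So {c, n} ≤ Γ.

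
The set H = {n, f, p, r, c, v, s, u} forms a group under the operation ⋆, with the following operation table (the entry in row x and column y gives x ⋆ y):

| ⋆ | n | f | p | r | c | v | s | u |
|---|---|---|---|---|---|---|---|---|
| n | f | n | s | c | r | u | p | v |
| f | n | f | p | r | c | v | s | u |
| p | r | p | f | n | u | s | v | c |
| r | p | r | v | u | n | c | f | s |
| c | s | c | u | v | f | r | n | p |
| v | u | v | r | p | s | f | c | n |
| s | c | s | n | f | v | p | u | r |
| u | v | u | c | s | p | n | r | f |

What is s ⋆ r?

f

Read row s, column r: s ⋆ r = f.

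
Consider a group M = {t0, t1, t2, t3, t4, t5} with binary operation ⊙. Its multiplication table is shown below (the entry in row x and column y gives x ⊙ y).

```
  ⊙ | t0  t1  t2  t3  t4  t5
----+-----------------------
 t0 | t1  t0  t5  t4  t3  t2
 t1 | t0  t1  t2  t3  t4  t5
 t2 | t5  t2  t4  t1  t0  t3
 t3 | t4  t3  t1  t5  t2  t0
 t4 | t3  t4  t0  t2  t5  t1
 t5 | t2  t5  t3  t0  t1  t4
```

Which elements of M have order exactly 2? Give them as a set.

Identity is t1. Compute the order of each non-identity element by repeated multiplication:
  t0: t0 → t1  (order 2)
  t2: t2 → t4 → t0 → t5 → t3 → t1  (order 6)
  t3: t3 → t5 → t0 → t4 → t2 → t1  (order 6)
  t4: t4 → t5 → t1  (order 3)
  t5: t5 → t4 → t1  (order 3)
Elements of order 2: {t0}.
(Structurally, M here is isomorphic to the cyclic group Z_6.)

{t0}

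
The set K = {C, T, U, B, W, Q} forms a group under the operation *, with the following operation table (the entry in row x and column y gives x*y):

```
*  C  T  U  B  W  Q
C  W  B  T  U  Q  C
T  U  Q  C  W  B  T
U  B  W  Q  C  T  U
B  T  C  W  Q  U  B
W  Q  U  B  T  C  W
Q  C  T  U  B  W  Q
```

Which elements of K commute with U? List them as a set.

{Q, U}

Compare row U with column U entry by entry.
W*U = B but U*W = T, so W does not.
Collecting the elements that commute with U: C(U) = {Q, U}.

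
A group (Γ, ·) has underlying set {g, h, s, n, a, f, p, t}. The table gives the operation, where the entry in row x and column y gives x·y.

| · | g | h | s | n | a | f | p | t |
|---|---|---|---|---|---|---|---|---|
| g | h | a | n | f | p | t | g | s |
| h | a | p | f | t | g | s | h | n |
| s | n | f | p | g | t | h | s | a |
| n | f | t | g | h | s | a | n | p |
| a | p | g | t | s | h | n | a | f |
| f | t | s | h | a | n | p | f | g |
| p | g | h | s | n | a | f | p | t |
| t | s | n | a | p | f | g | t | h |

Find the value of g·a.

p

Read row g, column a: g·a = p.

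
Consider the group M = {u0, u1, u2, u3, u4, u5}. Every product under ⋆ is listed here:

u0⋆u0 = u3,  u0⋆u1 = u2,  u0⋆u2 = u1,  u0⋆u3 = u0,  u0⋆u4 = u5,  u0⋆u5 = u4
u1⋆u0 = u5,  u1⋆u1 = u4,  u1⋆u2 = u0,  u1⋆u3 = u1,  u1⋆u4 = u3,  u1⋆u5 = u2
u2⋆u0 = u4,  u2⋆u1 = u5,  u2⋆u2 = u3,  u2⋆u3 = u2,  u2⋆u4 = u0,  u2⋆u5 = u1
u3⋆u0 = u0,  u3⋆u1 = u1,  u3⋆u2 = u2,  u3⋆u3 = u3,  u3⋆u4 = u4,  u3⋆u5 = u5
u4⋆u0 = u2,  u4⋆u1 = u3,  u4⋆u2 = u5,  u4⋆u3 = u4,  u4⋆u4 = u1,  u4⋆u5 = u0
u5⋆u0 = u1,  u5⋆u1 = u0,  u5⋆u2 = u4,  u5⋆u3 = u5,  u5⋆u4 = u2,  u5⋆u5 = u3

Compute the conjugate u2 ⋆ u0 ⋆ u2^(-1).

u5

The identity is u3. In row u2, the entry u3 sits in column u2, so u2^(-1) = u2.
u2 ⋆ u0 = u4
u4 ⋆ u2 = u5
(Structurally, M here is isomorphic to the symmetric group S_3.)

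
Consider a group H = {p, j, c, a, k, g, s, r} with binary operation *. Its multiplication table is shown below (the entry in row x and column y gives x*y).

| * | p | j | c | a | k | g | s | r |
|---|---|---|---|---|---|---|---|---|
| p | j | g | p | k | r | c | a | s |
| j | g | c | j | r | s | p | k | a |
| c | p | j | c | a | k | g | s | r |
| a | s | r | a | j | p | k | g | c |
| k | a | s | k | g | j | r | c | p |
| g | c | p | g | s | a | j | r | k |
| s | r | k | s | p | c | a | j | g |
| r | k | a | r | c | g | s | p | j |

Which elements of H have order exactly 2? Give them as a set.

{j}

Identity is c. Compute the order of each non-identity element by repeated multiplication:
  p: p → j → g → c  (order 4)
  j: j → c  (order 2)
  a: a → j → r → c  (order 4)
  k: k → j → s → c  (order 4)
  g: g → j → p → c  (order 4)
  s: s → j → k → c  (order 4)
  r: r → j → a → c  (order 4)
Elements of order 2: {j}.
(Structurally, H here is isomorphic to the quaternion group Q_8.)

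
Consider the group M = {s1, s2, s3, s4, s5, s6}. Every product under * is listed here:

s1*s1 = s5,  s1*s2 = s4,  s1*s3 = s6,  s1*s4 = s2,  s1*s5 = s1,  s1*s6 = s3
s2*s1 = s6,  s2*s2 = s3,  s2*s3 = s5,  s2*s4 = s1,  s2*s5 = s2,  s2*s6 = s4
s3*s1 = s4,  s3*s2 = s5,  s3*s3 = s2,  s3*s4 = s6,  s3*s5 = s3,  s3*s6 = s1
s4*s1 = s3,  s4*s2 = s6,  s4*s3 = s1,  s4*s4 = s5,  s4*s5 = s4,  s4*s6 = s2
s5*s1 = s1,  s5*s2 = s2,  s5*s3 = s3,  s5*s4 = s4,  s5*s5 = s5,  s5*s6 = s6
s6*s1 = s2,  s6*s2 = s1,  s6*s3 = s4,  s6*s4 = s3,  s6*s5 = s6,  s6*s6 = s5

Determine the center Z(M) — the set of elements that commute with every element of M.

{s5}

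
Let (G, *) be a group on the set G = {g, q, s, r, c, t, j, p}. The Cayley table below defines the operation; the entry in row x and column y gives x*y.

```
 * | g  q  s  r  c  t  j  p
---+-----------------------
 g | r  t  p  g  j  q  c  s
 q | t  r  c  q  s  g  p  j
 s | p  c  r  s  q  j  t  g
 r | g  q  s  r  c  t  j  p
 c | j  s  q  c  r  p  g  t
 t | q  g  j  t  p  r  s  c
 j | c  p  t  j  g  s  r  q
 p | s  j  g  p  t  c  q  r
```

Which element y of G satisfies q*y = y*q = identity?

q

First locate the identity: row r matches the header, so r is the identity.
Scan row q for r: q*q = r. Hence q^(-1) = q.
(Structurally, G here is isomorphic to the elementary abelian group (Z_2)^3.)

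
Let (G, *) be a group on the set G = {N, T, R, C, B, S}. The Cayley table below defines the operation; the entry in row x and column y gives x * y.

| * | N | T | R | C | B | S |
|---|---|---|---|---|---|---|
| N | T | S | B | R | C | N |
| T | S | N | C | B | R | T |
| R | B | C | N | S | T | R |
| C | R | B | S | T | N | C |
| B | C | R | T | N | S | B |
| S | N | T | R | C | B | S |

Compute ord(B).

The identity element is S (its row matches the header).
B^1 = B
B^2 = B * B = S
The first power of B equal to the identity is B^2, so ord(B) = 2.

2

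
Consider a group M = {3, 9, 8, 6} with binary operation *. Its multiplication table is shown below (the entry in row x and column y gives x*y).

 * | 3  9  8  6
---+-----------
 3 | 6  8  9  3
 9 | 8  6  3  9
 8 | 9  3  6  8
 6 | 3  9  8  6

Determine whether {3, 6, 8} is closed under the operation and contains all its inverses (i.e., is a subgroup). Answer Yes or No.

No

8*3 = 9, which is not in {3, 6, 8}.
The subset is not closed under *, so it is not a subgroup.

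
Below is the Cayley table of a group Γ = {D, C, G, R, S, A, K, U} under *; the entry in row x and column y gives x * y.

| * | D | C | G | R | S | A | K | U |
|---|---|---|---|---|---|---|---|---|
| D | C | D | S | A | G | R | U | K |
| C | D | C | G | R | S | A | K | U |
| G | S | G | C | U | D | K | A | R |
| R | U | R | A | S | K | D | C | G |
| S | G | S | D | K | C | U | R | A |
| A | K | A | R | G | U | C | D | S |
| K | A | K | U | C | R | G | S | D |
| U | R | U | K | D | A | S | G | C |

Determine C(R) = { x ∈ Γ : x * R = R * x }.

{C, K, R, S}

Compare row R with column R entry by entry.
K * R = C = R * K, so K commutes with R.
A * R = G but R * A = D, so A does not.
Collecting the elements that commute with R: C(R) = {C, K, R, S}.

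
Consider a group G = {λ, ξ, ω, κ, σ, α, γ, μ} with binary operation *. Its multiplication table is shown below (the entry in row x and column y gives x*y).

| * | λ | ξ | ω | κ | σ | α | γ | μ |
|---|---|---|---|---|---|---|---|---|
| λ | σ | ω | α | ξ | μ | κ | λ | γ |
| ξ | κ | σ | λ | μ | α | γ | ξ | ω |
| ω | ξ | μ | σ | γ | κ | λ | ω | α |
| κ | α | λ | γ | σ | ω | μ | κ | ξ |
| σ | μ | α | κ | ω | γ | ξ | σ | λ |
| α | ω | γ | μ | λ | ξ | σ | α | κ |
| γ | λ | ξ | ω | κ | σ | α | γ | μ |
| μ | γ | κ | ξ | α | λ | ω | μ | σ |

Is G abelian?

α*λ = ω but λ*α = κ.
Since α and λ do not commute, G is not abelian.

No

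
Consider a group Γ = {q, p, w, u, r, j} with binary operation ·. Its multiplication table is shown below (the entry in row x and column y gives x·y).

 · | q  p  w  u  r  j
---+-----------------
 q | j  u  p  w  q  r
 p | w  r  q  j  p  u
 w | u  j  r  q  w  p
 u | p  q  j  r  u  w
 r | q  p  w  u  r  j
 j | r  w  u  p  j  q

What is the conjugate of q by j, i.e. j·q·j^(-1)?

q

The identity is r. In row j, the entry r sits in column q, so j^(-1) = q.
j·q = r
r·q = q
(Structurally, Γ here is isomorphic to the symmetric group S_3.)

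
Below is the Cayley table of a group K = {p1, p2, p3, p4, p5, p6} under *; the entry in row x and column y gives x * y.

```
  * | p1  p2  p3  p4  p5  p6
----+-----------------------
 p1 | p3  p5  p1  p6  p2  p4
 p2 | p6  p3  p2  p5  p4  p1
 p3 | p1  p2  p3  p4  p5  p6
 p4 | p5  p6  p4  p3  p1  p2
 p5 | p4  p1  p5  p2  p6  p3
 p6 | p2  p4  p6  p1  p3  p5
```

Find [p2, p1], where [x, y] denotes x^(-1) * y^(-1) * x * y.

Identity is p3; from the table p2^(-1) = p2 and p1^(-1) = p1.
p2 * p1 = p6
p6 * p2 = p4
p4 * p1 = p5

p5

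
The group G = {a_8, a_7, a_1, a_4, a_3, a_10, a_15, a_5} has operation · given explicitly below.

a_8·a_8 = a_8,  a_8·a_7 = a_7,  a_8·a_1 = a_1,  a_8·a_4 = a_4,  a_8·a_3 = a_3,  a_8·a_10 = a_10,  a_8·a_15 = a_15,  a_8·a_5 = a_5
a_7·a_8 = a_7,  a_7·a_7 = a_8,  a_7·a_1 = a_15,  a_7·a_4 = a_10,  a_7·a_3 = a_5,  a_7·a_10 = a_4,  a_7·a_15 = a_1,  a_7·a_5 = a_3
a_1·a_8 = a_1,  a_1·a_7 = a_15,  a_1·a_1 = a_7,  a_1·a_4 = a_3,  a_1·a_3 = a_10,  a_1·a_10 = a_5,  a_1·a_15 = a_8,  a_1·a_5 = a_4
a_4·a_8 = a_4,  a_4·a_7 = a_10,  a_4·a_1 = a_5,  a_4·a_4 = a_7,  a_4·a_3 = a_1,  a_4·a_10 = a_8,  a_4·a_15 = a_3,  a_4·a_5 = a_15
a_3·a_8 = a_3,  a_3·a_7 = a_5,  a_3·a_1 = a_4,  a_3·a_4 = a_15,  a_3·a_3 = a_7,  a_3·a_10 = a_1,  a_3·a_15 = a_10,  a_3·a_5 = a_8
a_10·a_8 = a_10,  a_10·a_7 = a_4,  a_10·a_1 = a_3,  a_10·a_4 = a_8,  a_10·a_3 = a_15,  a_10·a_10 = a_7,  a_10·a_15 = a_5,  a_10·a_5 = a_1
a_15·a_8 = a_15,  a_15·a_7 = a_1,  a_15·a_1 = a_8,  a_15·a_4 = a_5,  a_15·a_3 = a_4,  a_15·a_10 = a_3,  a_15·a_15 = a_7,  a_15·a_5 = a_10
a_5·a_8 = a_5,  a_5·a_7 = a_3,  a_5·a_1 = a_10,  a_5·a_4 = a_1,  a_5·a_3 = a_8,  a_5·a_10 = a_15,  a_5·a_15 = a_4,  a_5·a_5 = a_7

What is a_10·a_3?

a_15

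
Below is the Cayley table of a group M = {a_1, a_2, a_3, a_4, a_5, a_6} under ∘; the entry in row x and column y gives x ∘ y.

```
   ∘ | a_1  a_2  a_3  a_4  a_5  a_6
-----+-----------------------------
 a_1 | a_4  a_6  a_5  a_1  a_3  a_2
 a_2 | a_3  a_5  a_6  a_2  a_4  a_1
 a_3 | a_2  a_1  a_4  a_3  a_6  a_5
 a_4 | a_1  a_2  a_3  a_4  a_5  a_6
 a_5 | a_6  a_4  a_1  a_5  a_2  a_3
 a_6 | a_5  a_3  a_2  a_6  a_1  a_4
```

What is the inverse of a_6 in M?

a_6

First locate the identity: row a_4 matches the header, so a_4 is the identity.
Scan row a_6 for a_4: a_6 ∘ a_6 = a_4. Hence a_6^(-1) = a_6.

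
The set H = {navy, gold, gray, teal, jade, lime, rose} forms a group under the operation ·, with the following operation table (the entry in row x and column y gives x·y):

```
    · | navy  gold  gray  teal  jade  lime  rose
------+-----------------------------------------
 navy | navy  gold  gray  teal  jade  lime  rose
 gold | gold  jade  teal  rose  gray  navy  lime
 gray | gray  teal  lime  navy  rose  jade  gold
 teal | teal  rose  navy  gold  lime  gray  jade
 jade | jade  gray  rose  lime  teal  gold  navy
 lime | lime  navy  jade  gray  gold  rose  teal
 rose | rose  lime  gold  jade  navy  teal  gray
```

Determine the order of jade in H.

The identity element is navy (its row matches the header).
jade^1 = jade
jade^2 = jade·jade = teal
jade^3 = teal·jade = lime
jade^4 = lime·jade = gold
jade^5 = gold·jade = gray
jade^6 = gray·jade = rose
jade^7 = rose·jade = navy
The first power of jade equal to the identity is jade^7, so ord(jade) = 7.

7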